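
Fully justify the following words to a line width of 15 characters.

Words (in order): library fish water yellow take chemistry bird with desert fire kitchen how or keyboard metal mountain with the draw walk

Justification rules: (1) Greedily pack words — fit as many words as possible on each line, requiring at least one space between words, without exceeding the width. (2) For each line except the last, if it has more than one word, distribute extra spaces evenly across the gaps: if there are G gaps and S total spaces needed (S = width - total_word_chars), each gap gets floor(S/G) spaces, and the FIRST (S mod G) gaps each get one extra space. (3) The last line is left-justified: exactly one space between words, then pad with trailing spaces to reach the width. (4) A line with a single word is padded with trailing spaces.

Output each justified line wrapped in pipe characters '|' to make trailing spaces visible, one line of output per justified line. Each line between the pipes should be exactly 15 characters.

Answer: |library    fish|
|water    yellow|
|take  chemistry|
|bird       with|
|desert     fire|
|kitchen  how or|
|keyboard  metal|
|mountain   with|
|the draw walk  |

Derivation:
Line 1: ['library', 'fish'] (min_width=12, slack=3)
Line 2: ['water', 'yellow'] (min_width=12, slack=3)
Line 3: ['take', 'chemistry'] (min_width=14, slack=1)
Line 4: ['bird', 'with'] (min_width=9, slack=6)
Line 5: ['desert', 'fire'] (min_width=11, slack=4)
Line 6: ['kitchen', 'how', 'or'] (min_width=14, slack=1)
Line 7: ['keyboard', 'metal'] (min_width=14, slack=1)
Line 8: ['mountain', 'with'] (min_width=13, slack=2)
Line 9: ['the', 'draw', 'walk'] (min_width=13, slack=2)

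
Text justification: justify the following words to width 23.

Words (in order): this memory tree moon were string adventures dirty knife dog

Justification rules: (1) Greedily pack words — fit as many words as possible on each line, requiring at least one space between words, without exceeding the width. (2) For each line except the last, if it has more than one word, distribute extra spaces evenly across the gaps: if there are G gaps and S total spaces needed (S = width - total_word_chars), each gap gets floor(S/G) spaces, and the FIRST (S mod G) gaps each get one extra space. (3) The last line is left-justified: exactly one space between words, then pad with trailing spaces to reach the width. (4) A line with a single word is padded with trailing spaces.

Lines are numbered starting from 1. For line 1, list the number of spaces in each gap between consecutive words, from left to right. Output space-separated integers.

Answer: 2 2 1

Derivation:
Line 1: ['this', 'memory', 'tree', 'moon'] (min_width=21, slack=2)
Line 2: ['were', 'string', 'adventures'] (min_width=22, slack=1)
Line 3: ['dirty', 'knife', 'dog'] (min_width=15, slack=8)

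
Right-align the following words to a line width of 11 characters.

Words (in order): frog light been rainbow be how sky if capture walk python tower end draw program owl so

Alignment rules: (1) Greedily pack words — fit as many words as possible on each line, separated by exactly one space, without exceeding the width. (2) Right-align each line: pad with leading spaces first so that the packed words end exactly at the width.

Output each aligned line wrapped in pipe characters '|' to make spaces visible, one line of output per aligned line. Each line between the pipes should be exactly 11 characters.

Answer: | frog light|
|       been|
| rainbow be|
| how sky if|
|    capture|
|walk python|
|  tower end|
|       draw|
|program owl|
|         so|

Derivation:
Line 1: ['frog', 'light'] (min_width=10, slack=1)
Line 2: ['been'] (min_width=4, slack=7)
Line 3: ['rainbow', 'be'] (min_width=10, slack=1)
Line 4: ['how', 'sky', 'if'] (min_width=10, slack=1)
Line 5: ['capture'] (min_width=7, slack=4)
Line 6: ['walk', 'python'] (min_width=11, slack=0)
Line 7: ['tower', 'end'] (min_width=9, slack=2)
Line 8: ['draw'] (min_width=4, slack=7)
Line 9: ['program', 'owl'] (min_width=11, slack=0)
Line 10: ['so'] (min_width=2, slack=9)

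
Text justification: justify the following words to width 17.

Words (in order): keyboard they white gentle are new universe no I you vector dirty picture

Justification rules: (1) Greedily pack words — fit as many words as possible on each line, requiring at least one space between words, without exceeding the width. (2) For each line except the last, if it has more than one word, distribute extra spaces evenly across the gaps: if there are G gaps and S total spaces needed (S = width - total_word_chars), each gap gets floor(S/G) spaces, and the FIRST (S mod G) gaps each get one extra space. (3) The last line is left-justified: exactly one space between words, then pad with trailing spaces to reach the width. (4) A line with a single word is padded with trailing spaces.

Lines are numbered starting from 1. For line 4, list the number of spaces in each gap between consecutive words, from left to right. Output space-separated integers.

Answer: 2 1

Derivation:
Line 1: ['keyboard', 'they'] (min_width=13, slack=4)
Line 2: ['white', 'gentle', 'are'] (min_width=16, slack=1)
Line 3: ['new', 'universe', 'no', 'I'] (min_width=17, slack=0)
Line 4: ['you', 'vector', 'dirty'] (min_width=16, slack=1)
Line 5: ['picture'] (min_width=7, slack=10)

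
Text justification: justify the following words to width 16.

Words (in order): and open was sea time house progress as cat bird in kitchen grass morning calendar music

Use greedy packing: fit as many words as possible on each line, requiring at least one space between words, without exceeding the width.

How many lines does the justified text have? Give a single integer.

Line 1: ['and', 'open', 'was', 'sea'] (min_width=16, slack=0)
Line 2: ['time', 'house'] (min_width=10, slack=6)
Line 3: ['progress', 'as', 'cat'] (min_width=15, slack=1)
Line 4: ['bird', 'in', 'kitchen'] (min_width=15, slack=1)
Line 5: ['grass', 'morning'] (min_width=13, slack=3)
Line 6: ['calendar', 'music'] (min_width=14, slack=2)
Total lines: 6

Answer: 6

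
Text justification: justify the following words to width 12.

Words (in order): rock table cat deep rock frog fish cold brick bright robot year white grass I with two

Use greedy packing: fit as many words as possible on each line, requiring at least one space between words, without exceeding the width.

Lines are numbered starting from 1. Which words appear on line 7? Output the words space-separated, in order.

Line 1: ['rock', 'table'] (min_width=10, slack=2)
Line 2: ['cat', 'deep'] (min_width=8, slack=4)
Line 3: ['rock', 'frog'] (min_width=9, slack=3)
Line 4: ['fish', 'cold'] (min_width=9, slack=3)
Line 5: ['brick', 'bright'] (min_width=12, slack=0)
Line 6: ['robot', 'year'] (min_width=10, slack=2)
Line 7: ['white', 'grass'] (min_width=11, slack=1)
Line 8: ['I', 'with', 'two'] (min_width=10, slack=2)

Answer: white grass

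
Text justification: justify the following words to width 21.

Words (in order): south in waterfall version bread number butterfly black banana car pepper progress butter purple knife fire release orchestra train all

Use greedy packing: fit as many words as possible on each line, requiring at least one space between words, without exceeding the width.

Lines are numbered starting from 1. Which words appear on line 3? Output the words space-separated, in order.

Answer: butterfly black

Derivation:
Line 1: ['south', 'in', 'waterfall'] (min_width=18, slack=3)
Line 2: ['version', 'bread', 'number'] (min_width=20, slack=1)
Line 3: ['butterfly', 'black'] (min_width=15, slack=6)
Line 4: ['banana', 'car', 'pepper'] (min_width=17, slack=4)
Line 5: ['progress', 'butter'] (min_width=15, slack=6)
Line 6: ['purple', 'knife', 'fire'] (min_width=17, slack=4)
Line 7: ['release', 'orchestra'] (min_width=17, slack=4)
Line 8: ['train', 'all'] (min_width=9, slack=12)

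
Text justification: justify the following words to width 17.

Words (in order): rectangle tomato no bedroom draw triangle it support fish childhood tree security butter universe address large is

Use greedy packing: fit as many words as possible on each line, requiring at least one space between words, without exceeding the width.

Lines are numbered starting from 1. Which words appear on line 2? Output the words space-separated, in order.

Line 1: ['rectangle', 'tomato'] (min_width=16, slack=1)
Line 2: ['no', 'bedroom', 'draw'] (min_width=15, slack=2)
Line 3: ['triangle', 'it'] (min_width=11, slack=6)
Line 4: ['support', 'fish'] (min_width=12, slack=5)
Line 5: ['childhood', 'tree'] (min_width=14, slack=3)
Line 6: ['security', 'butter'] (min_width=15, slack=2)
Line 7: ['universe', 'address'] (min_width=16, slack=1)
Line 8: ['large', 'is'] (min_width=8, slack=9)

Answer: no bedroom draw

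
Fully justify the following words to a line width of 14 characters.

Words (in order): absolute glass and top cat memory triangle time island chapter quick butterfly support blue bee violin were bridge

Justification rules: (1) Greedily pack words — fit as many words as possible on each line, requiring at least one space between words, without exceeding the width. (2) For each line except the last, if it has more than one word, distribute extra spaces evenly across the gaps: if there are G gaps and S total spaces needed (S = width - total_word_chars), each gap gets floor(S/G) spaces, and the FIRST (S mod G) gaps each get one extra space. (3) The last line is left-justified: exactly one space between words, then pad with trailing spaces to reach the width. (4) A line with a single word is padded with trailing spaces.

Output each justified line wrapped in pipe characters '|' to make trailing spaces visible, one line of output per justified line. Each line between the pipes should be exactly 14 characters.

Line 1: ['absolute', 'glass'] (min_width=14, slack=0)
Line 2: ['and', 'top', 'cat'] (min_width=11, slack=3)
Line 3: ['memory'] (min_width=6, slack=8)
Line 4: ['triangle', 'time'] (min_width=13, slack=1)
Line 5: ['island', 'chapter'] (min_width=14, slack=0)
Line 6: ['quick'] (min_width=5, slack=9)
Line 7: ['butterfly'] (min_width=9, slack=5)
Line 8: ['support', 'blue'] (min_width=12, slack=2)
Line 9: ['bee', 'violin'] (min_width=10, slack=4)
Line 10: ['were', 'bridge'] (min_width=11, slack=3)

Answer: |absolute glass|
|and   top  cat|
|memory        |
|triangle  time|
|island chapter|
|quick         |
|butterfly     |
|support   blue|
|bee     violin|
|were bridge   |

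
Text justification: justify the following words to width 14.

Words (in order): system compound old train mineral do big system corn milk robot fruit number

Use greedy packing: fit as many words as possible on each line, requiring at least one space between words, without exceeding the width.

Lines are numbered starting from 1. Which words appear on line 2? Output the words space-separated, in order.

Answer: compound old

Derivation:
Line 1: ['system'] (min_width=6, slack=8)
Line 2: ['compound', 'old'] (min_width=12, slack=2)
Line 3: ['train', 'mineral'] (min_width=13, slack=1)
Line 4: ['do', 'big', 'system'] (min_width=13, slack=1)
Line 5: ['corn', 'milk'] (min_width=9, slack=5)
Line 6: ['robot', 'fruit'] (min_width=11, slack=3)
Line 7: ['number'] (min_width=6, slack=8)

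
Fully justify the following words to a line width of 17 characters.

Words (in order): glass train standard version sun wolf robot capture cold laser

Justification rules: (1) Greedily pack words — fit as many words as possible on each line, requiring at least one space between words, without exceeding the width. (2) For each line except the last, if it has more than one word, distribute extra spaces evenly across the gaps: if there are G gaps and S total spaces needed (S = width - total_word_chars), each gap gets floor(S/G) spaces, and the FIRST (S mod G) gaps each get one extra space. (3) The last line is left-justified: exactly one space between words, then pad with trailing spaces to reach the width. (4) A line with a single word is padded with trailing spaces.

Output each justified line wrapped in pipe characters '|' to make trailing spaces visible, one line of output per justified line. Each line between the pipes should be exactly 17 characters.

Line 1: ['glass', 'train'] (min_width=11, slack=6)
Line 2: ['standard', 'version'] (min_width=16, slack=1)
Line 3: ['sun', 'wolf', 'robot'] (min_width=14, slack=3)
Line 4: ['capture', 'cold'] (min_width=12, slack=5)
Line 5: ['laser'] (min_width=5, slack=12)

Answer: |glass       train|
|standard  version|
|sun   wolf  robot|
|capture      cold|
|laser            |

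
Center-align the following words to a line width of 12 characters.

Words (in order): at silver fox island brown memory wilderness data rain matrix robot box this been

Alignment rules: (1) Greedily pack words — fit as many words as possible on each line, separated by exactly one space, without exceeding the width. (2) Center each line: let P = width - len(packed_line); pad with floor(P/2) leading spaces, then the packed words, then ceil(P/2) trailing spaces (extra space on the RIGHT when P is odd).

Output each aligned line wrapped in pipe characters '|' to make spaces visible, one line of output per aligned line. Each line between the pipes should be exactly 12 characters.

Line 1: ['at', 'silver'] (min_width=9, slack=3)
Line 2: ['fox', 'island'] (min_width=10, slack=2)
Line 3: ['brown', 'memory'] (min_width=12, slack=0)
Line 4: ['wilderness'] (min_width=10, slack=2)
Line 5: ['data', 'rain'] (min_width=9, slack=3)
Line 6: ['matrix', 'robot'] (min_width=12, slack=0)
Line 7: ['box', 'this'] (min_width=8, slack=4)
Line 8: ['been'] (min_width=4, slack=8)

Answer: | at silver  |
| fox island |
|brown memory|
| wilderness |
| data rain  |
|matrix robot|
|  box this  |
|    been    |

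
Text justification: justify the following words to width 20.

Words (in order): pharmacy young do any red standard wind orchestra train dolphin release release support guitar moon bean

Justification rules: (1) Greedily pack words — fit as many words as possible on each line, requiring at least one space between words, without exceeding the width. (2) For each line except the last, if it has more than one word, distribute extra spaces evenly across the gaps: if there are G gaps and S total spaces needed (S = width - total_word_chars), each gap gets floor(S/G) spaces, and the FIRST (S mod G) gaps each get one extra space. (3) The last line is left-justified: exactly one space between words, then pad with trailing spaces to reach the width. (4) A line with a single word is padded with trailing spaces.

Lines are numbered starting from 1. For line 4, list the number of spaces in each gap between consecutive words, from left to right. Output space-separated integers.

Answer: 6

Derivation:
Line 1: ['pharmacy', 'young', 'do'] (min_width=17, slack=3)
Line 2: ['any', 'red', 'standard'] (min_width=16, slack=4)
Line 3: ['wind', 'orchestra', 'train'] (min_width=20, slack=0)
Line 4: ['dolphin', 'release'] (min_width=15, slack=5)
Line 5: ['release', 'support'] (min_width=15, slack=5)
Line 6: ['guitar', 'moon', 'bean'] (min_width=16, slack=4)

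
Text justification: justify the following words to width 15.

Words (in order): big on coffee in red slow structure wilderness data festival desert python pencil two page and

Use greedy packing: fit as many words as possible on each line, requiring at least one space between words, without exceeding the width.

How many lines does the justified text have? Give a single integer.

Answer: 7

Derivation:
Line 1: ['big', 'on', 'coffee'] (min_width=13, slack=2)
Line 2: ['in', 'red', 'slow'] (min_width=11, slack=4)
Line 3: ['structure'] (min_width=9, slack=6)
Line 4: ['wilderness', 'data'] (min_width=15, slack=0)
Line 5: ['festival', 'desert'] (min_width=15, slack=0)
Line 6: ['python', 'pencil'] (min_width=13, slack=2)
Line 7: ['two', 'page', 'and'] (min_width=12, slack=3)
Total lines: 7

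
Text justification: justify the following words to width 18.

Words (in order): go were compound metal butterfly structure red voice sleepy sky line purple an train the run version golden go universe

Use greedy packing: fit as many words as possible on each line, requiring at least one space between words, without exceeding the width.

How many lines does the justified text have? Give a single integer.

Line 1: ['go', 'were', 'compound'] (min_width=16, slack=2)
Line 2: ['metal', 'butterfly'] (min_width=15, slack=3)
Line 3: ['structure', 'red'] (min_width=13, slack=5)
Line 4: ['voice', 'sleepy', 'sky'] (min_width=16, slack=2)
Line 5: ['line', 'purple', 'an'] (min_width=14, slack=4)
Line 6: ['train', 'the', 'run'] (min_width=13, slack=5)
Line 7: ['version', 'golden', 'go'] (min_width=17, slack=1)
Line 8: ['universe'] (min_width=8, slack=10)
Total lines: 8

Answer: 8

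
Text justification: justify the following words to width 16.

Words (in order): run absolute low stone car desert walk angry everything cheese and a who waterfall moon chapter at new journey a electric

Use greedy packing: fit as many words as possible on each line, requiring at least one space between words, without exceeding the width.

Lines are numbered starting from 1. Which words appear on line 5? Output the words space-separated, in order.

Line 1: ['run', 'absolute', 'low'] (min_width=16, slack=0)
Line 2: ['stone', 'car', 'desert'] (min_width=16, slack=0)
Line 3: ['walk', 'angry'] (min_width=10, slack=6)
Line 4: ['everything'] (min_width=10, slack=6)
Line 5: ['cheese', 'and', 'a', 'who'] (min_width=16, slack=0)
Line 6: ['waterfall', 'moon'] (min_width=14, slack=2)
Line 7: ['chapter', 'at', 'new'] (min_width=14, slack=2)
Line 8: ['journey', 'a'] (min_width=9, slack=7)
Line 9: ['electric'] (min_width=8, slack=8)

Answer: cheese and a who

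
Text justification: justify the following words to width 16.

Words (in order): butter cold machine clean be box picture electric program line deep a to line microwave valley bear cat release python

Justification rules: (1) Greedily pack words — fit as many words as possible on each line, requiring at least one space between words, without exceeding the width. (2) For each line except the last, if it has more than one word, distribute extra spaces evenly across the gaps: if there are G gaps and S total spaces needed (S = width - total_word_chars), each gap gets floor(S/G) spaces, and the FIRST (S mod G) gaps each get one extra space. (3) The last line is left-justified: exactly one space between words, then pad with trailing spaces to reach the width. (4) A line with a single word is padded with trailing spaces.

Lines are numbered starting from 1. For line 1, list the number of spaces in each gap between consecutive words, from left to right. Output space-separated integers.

Answer: 6

Derivation:
Line 1: ['butter', 'cold'] (min_width=11, slack=5)
Line 2: ['machine', 'clean', 'be'] (min_width=16, slack=0)
Line 3: ['box', 'picture'] (min_width=11, slack=5)
Line 4: ['electric', 'program'] (min_width=16, slack=0)
Line 5: ['line', 'deep', 'a', 'to'] (min_width=14, slack=2)
Line 6: ['line', 'microwave'] (min_width=14, slack=2)
Line 7: ['valley', 'bear', 'cat'] (min_width=15, slack=1)
Line 8: ['release', 'python'] (min_width=14, slack=2)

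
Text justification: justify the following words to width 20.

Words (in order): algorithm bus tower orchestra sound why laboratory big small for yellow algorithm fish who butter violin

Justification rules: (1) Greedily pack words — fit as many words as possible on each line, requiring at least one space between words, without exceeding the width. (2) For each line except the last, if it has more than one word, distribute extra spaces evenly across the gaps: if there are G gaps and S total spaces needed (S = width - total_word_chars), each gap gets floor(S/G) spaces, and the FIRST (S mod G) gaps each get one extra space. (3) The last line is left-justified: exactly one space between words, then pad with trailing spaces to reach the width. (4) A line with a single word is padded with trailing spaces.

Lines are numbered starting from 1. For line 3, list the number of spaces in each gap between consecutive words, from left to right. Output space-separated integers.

Answer: 1 1

Derivation:
Line 1: ['algorithm', 'bus', 'tower'] (min_width=19, slack=1)
Line 2: ['orchestra', 'sound', 'why'] (min_width=19, slack=1)
Line 3: ['laboratory', 'big', 'small'] (min_width=20, slack=0)
Line 4: ['for', 'yellow', 'algorithm'] (min_width=20, slack=0)
Line 5: ['fish', 'who', 'butter'] (min_width=15, slack=5)
Line 6: ['violin'] (min_width=6, slack=14)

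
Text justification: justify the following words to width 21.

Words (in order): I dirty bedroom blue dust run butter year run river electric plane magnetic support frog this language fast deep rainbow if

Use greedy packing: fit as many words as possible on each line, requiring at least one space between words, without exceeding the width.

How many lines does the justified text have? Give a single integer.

Answer: 7

Derivation:
Line 1: ['I', 'dirty', 'bedroom', 'blue'] (min_width=20, slack=1)
Line 2: ['dust', 'run', 'butter', 'year'] (min_width=20, slack=1)
Line 3: ['run', 'river', 'electric'] (min_width=18, slack=3)
Line 4: ['plane', 'magnetic'] (min_width=14, slack=7)
Line 5: ['support', 'frog', 'this'] (min_width=17, slack=4)
Line 6: ['language', 'fast', 'deep'] (min_width=18, slack=3)
Line 7: ['rainbow', 'if'] (min_width=10, slack=11)
Total lines: 7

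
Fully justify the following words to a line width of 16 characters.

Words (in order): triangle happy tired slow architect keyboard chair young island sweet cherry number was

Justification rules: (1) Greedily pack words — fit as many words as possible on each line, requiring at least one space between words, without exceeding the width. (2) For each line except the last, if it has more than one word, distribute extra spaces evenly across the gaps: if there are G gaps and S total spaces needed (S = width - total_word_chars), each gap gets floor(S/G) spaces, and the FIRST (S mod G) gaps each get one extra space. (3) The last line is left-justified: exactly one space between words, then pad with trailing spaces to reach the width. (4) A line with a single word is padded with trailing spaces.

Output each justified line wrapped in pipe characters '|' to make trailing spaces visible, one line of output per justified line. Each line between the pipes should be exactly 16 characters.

Line 1: ['triangle', 'happy'] (min_width=14, slack=2)
Line 2: ['tired', 'slow'] (min_width=10, slack=6)
Line 3: ['architect'] (min_width=9, slack=7)
Line 4: ['keyboard', 'chair'] (min_width=14, slack=2)
Line 5: ['young', 'island'] (min_width=12, slack=4)
Line 6: ['sweet', 'cherry'] (min_width=12, slack=4)
Line 7: ['number', 'was'] (min_width=10, slack=6)

Answer: |triangle   happy|
|tired       slow|
|architect       |
|keyboard   chair|
|young     island|
|sweet     cherry|
|number was      |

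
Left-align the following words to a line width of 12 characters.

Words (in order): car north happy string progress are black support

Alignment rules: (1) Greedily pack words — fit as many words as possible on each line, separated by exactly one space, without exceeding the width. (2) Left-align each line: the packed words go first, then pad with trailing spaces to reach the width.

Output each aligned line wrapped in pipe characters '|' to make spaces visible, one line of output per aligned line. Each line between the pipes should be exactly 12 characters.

Line 1: ['car', 'north'] (min_width=9, slack=3)
Line 2: ['happy', 'string'] (min_width=12, slack=0)
Line 3: ['progress', 'are'] (min_width=12, slack=0)
Line 4: ['black'] (min_width=5, slack=7)
Line 5: ['support'] (min_width=7, slack=5)

Answer: |car north   |
|happy string|
|progress are|
|black       |
|support     |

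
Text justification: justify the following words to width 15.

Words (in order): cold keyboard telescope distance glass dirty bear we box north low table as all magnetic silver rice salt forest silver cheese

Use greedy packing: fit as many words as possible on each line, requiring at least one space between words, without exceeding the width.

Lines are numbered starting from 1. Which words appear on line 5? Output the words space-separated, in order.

Answer: box north low

Derivation:
Line 1: ['cold', 'keyboard'] (min_width=13, slack=2)
Line 2: ['telescope'] (min_width=9, slack=6)
Line 3: ['distance', 'glass'] (min_width=14, slack=1)
Line 4: ['dirty', 'bear', 'we'] (min_width=13, slack=2)
Line 5: ['box', 'north', 'low'] (min_width=13, slack=2)
Line 6: ['table', 'as', 'all'] (min_width=12, slack=3)
Line 7: ['magnetic', 'silver'] (min_width=15, slack=0)
Line 8: ['rice', 'salt'] (min_width=9, slack=6)
Line 9: ['forest', 'silver'] (min_width=13, slack=2)
Line 10: ['cheese'] (min_width=6, slack=9)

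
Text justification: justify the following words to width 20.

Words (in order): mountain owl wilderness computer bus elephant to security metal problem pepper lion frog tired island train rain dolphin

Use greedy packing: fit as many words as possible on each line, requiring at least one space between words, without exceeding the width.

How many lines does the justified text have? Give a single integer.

Answer: 7

Derivation:
Line 1: ['mountain', 'owl'] (min_width=12, slack=8)
Line 2: ['wilderness', 'computer'] (min_width=19, slack=1)
Line 3: ['bus', 'elephant', 'to'] (min_width=15, slack=5)
Line 4: ['security', 'metal'] (min_width=14, slack=6)
Line 5: ['problem', 'pepper', 'lion'] (min_width=19, slack=1)
Line 6: ['frog', 'tired', 'island'] (min_width=17, slack=3)
Line 7: ['train', 'rain', 'dolphin'] (min_width=18, slack=2)
Total lines: 7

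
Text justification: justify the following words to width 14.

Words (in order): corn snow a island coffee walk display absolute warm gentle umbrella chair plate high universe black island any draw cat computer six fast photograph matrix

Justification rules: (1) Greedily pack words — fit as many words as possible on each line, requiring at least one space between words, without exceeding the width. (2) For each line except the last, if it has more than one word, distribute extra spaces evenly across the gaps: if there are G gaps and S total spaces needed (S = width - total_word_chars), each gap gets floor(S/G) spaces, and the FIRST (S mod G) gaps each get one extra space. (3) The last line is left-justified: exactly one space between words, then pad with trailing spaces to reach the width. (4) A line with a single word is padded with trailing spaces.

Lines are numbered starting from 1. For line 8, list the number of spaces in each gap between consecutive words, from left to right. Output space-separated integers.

Answer: 1

Derivation:
Line 1: ['corn', 'snow', 'a'] (min_width=11, slack=3)
Line 2: ['island', 'coffee'] (min_width=13, slack=1)
Line 3: ['walk', 'display'] (min_width=12, slack=2)
Line 4: ['absolute', 'warm'] (min_width=13, slack=1)
Line 5: ['gentle'] (min_width=6, slack=8)
Line 6: ['umbrella', 'chair'] (min_width=14, slack=0)
Line 7: ['plate', 'high'] (min_width=10, slack=4)
Line 8: ['universe', 'black'] (min_width=14, slack=0)
Line 9: ['island', 'any'] (min_width=10, slack=4)
Line 10: ['draw', 'cat'] (min_width=8, slack=6)
Line 11: ['computer', 'six'] (min_width=12, slack=2)
Line 12: ['fast'] (min_width=4, slack=10)
Line 13: ['photograph'] (min_width=10, slack=4)
Line 14: ['matrix'] (min_width=6, slack=8)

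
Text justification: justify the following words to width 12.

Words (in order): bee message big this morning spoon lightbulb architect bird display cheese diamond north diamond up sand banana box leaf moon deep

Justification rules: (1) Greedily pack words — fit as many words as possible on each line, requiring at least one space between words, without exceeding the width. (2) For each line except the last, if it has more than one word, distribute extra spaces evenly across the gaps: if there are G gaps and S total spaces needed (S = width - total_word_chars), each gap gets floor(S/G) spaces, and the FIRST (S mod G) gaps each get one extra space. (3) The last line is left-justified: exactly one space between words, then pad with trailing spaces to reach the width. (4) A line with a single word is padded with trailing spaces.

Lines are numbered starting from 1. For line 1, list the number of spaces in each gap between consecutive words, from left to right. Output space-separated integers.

Answer: 2

Derivation:
Line 1: ['bee', 'message'] (min_width=11, slack=1)
Line 2: ['big', 'this'] (min_width=8, slack=4)
Line 3: ['morning'] (min_width=7, slack=5)
Line 4: ['spoon'] (min_width=5, slack=7)
Line 5: ['lightbulb'] (min_width=9, slack=3)
Line 6: ['architect'] (min_width=9, slack=3)
Line 7: ['bird', 'display'] (min_width=12, slack=0)
Line 8: ['cheese'] (min_width=6, slack=6)
Line 9: ['diamond'] (min_width=7, slack=5)
Line 10: ['north'] (min_width=5, slack=7)
Line 11: ['diamond', 'up'] (min_width=10, slack=2)
Line 12: ['sand', 'banana'] (min_width=11, slack=1)
Line 13: ['box', 'leaf'] (min_width=8, slack=4)
Line 14: ['moon', 'deep'] (min_width=9, slack=3)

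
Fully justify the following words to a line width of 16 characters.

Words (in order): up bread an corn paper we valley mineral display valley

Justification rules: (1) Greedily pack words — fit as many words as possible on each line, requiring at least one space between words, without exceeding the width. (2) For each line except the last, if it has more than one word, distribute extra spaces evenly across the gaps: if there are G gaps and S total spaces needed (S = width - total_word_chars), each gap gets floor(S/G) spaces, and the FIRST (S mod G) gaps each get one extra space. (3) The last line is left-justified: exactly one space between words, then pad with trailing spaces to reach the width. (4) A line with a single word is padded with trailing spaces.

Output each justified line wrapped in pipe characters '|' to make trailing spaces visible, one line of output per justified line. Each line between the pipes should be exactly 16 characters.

Answer: |up bread an corn|
|paper  we valley|
|mineral  display|
|valley          |

Derivation:
Line 1: ['up', 'bread', 'an', 'corn'] (min_width=16, slack=0)
Line 2: ['paper', 'we', 'valley'] (min_width=15, slack=1)
Line 3: ['mineral', 'display'] (min_width=15, slack=1)
Line 4: ['valley'] (min_width=6, slack=10)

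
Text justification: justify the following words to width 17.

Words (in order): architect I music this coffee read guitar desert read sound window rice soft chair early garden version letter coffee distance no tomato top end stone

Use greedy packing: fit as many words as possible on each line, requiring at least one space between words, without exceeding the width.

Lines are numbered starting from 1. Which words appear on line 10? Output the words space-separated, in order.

Line 1: ['architect', 'I', 'music'] (min_width=17, slack=0)
Line 2: ['this', 'coffee', 'read'] (min_width=16, slack=1)
Line 3: ['guitar', 'desert'] (min_width=13, slack=4)
Line 4: ['read', 'sound', 'window'] (min_width=17, slack=0)
Line 5: ['rice', 'soft', 'chair'] (min_width=15, slack=2)
Line 6: ['early', 'garden'] (min_width=12, slack=5)
Line 7: ['version', 'letter'] (min_width=14, slack=3)
Line 8: ['coffee', 'distance'] (min_width=15, slack=2)
Line 9: ['no', 'tomato', 'top', 'end'] (min_width=17, slack=0)
Line 10: ['stone'] (min_width=5, slack=12)

Answer: stone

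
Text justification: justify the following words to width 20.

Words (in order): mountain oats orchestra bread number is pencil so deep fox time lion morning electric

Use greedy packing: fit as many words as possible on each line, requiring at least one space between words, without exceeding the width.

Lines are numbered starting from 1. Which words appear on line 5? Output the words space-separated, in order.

Answer: morning electric

Derivation:
Line 1: ['mountain', 'oats'] (min_width=13, slack=7)
Line 2: ['orchestra', 'bread'] (min_width=15, slack=5)
Line 3: ['number', 'is', 'pencil', 'so'] (min_width=19, slack=1)
Line 4: ['deep', 'fox', 'time', 'lion'] (min_width=18, slack=2)
Line 5: ['morning', 'electric'] (min_width=16, slack=4)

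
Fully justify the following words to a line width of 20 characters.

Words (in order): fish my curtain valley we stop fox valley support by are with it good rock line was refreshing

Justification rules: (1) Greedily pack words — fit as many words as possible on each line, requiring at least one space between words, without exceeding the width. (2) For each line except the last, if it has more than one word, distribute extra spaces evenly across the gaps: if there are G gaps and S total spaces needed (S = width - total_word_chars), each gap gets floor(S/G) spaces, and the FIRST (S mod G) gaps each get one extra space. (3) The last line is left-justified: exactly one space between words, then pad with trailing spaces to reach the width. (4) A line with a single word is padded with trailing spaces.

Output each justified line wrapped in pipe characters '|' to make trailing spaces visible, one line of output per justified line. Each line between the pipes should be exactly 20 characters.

Answer: |fish    my   curtain|
|valley  we  stop fox|
|valley   support  by|
|are   with  it  good|
|rock     line    was|
|refreshing          |

Derivation:
Line 1: ['fish', 'my', 'curtain'] (min_width=15, slack=5)
Line 2: ['valley', 'we', 'stop', 'fox'] (min_width=18, slack=2)
Line 3: ['valley', 'support', 'by'] (min_width=17, slack=3)
Line 4: ['are', 'with', 'it', 'good'] (min_width=16, slack=4)
Line 5: ['rock', 'line', 'was'] (min_width=13, slack=7)
Line 6: ['refreshing'] (min_width=10, slack=10)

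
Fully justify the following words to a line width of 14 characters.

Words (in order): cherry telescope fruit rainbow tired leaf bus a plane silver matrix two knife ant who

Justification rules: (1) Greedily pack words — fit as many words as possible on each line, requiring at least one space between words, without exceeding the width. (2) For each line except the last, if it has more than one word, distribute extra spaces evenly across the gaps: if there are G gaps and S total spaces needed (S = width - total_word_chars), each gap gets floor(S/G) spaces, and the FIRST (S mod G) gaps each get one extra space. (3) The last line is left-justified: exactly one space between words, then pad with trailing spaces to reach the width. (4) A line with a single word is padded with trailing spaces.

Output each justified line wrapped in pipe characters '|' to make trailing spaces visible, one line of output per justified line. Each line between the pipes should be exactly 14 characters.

Answer: |cherry        |
|telescope     |
|fruit  rainbow|
|tired leaf bus|
|a plane silver|
|matrix     two|
|knife ant who |

Derivation:
Line 1: ['cherry'] (min_width=6, slack=8)
Line 2: ['telescope'] (min_width=9, slack=5)
Line 3: ['fruit', 'rainbow'] (min_width=13, slack=1)
Line 4: ['tired', 'leaf', 'bus'] (min_width=14, slack=0)
Line 5: ['a', 'plane', 'silver'] (min_width=14, slack=0)
Line 6: ['matrix', 'two'] (min_width=10, slack=4)
Line 7: ['knife', 'ant', 'who'] (min_width=13, slack=1)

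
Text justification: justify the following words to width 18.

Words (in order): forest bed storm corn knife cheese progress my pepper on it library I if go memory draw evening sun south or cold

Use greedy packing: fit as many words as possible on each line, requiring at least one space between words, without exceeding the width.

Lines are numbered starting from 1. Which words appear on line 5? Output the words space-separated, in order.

Answer: go memory draw

Derivation:
Line 1: ['forest', 'bed', 'storm'] (min_width=16, slack=2)
Line 2: ['corn', 'knife', 'cheese'] (min_width=17, slack=1)
Line 3: ['progress', 'my', 'pepper'] (min_width=18, slack=0)
Line 4: ['on', 'it', 'library', 'I', 'if'] (min_width=18, slack=0)
Line 5: ['go', 'memory', 'draw'] (min_width=14, slack=4)
Line 6: ['evening', 'sun', 'south'] (min_width=17, slack=1)
Line 7: ['or', 'cold'] (min_width=7, slack=11)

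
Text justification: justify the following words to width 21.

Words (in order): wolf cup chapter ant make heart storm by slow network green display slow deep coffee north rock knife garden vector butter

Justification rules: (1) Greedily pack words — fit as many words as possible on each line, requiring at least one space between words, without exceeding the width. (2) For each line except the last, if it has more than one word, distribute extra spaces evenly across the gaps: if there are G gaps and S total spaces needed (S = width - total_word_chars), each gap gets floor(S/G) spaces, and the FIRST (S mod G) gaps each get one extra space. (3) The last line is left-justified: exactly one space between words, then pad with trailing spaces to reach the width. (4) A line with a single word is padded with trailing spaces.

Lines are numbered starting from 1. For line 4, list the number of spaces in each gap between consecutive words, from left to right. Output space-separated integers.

Line 1: ['wolf', 'cup', 'chapter', 'ant'] (min_width=20, slack=1)
Line 2: ['make', 'heart', 'storm', 'by'] (min_width=19, slack=2)
Line 3: ['slow', 'network', 'green'] (min_width=18, slack=3)
Line 4: ['display', 'slow', 'deep'] (min_width=17, slack=4)
Line 5: ['coffee', 'north', 'rock'] (min_width=17, slack=4)
Line 6: ['knife', 'garden', 'vector'] (min_width=19, slack=2)
Line 7: ['butter'] (min_width=6, slack=15)

Answer: 3 3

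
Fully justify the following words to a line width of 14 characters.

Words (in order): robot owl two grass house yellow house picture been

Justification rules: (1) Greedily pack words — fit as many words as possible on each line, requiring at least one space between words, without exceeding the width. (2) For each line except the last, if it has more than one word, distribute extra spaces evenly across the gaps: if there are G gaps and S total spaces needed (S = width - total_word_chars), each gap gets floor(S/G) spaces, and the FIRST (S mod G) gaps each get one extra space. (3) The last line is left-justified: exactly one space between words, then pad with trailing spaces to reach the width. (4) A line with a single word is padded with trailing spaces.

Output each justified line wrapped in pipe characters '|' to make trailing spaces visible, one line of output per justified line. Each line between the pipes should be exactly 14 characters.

Line 1: ['robot', 'owl', 'two'] (min_width=13, slack=1)
Line 2: ['grass', 'house'] (min_width=11, slack=3)
Line 3: ['yellow', 'house'] (min_width=12, slack=2)
Line 4: ['picture', 'been'] (min_width=12, slack=2)

Answer: |robot  owl two|
|grass    house|
|yellow   house|
|picture been  |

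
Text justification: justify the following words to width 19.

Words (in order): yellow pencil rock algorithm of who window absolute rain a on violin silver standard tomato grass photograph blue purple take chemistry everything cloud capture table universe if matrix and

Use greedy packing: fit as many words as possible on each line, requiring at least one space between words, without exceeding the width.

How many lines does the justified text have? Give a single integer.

Line 1: ['yellow', 'pencil', 'rock'] (min_width=18, slack=1)
Line 2: ['algorithm', 'of', 'who'] (min_width=16, slack=3)
Line 3: ['window', 'absolute'] (min_width=15, slack=4)
Line 4: ['rain', 'a', 'on', 'violin'] (min_width=16, slack=3)
Line 5: ['silver', 'standard'] (min_width=15, slack=4)
Line 6: ['tomato', 'grass'] (min_width=12, slack=7)
Line 7: ['photograph', 'blue'] (min_width=15, slack=4)
Line 8: ['purple', 'take'] (min_width=11, slack=8)
Line 9: ['chemistry'] (min_width=9, slack=10)
Line 10: ['everything', 'cloud'] (min_width=16, slack=3)
Line 11: ['capture', 'table'] (min_width=13, slack=6)
Line 12: ['universe', 'if', 'matrix'] (min_width=18, slack=1)
Line 13: ['and'] (min_width=3, slack=16)
Total lines: 13

Answer: 13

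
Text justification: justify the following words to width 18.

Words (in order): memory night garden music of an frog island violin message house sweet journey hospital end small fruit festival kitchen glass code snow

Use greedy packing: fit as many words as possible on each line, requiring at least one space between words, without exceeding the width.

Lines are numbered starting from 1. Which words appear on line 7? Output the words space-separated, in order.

Answer: fruit festival

Derivation:
Line 1: ['memory', 'night'] (min_width=12, slack=6)
Line 2: ['garden', 'music', 'of', 'an'] (min_width=18, slack=0)
Line 3: ['frog', 'island', 'violin'] (min_width=18, slack=0)
Line 4: ['message', 'house'] (min_width=13, slack=5)
Line 5: ['sweet', 'journey'] (min_width=13, slack=5)
Line 6: ['hospital', 'end', 'small'] (min_width=18, slack=0)
Line 7: ['fruit', 'festival'] (min_width=14, slack=4)
Line 8: ['kitchen', 'glass', 'code'] (min_width=18, slack=0)
Line 9: ['snow'] (min_width=4, slack=14)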